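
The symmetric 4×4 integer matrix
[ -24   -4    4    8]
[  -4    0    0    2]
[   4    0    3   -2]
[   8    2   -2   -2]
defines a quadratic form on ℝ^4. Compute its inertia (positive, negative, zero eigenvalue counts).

Answer: (2, 1, 1)

Derivation:
step 0: pivot -24 → sign −
step 1: pivot 2/3 → sign +
step 2: pivot 3 → sign +
step 3: row/col 3 already zero → sign 0
signature = (2, 1, 1)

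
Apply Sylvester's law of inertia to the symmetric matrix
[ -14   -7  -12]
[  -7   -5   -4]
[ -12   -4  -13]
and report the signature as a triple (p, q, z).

step 0: pivot -14 → sign −
step 1: pivot -3/2 → sign −
step 2: pivot -1/21 → sign −
signature = (0, 3, 0)

Answer: (0, 3, 0)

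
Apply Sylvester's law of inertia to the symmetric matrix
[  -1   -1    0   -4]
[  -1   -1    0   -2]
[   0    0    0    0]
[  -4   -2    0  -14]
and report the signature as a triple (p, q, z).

step 0: pivot -1 → sign −
step 1: pivot 2 → sign +
step 2: pivot -2 → sign −
step 3: row/col 3 already zero → sign 0
signature = (1, 2, 1)

Answer: (1, 2, 1)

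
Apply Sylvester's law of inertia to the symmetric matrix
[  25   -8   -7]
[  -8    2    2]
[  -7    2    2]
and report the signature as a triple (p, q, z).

Answer: (2, 1, 0)

Derivation:
step 0: pivot 25 → sign +
step 1: pivot -14/25 → sign −
step 2: pivot 1/7 → sign +
signature = (2, 1, 0)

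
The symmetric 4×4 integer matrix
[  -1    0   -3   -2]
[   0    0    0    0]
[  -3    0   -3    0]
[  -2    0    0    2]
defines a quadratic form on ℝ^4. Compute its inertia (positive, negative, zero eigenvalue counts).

Answer: (1, 1, 2)

Derivation:
step 0: pivot -1 → sign −
step 1: pivot 6 → sign +
step 2: row/col 2 already zero → sign 0
step 3: row/col 3 already zero → sign 0
signature = (1, 1, 2)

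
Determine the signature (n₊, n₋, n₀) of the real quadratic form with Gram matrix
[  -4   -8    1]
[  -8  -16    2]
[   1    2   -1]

step 0: pivot -4 → sign −
step 1: pivot -3/4 → sign −
step 2: row/col 2 already zero → sign 0
signature = (0, 2, 1)

Answer: (0, 2, 1)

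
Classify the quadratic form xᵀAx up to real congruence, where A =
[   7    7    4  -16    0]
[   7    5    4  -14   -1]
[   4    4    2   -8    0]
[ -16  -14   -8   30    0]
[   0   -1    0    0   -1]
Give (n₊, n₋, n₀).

Answer: (2, 3, 0)

Derivation:
step 0: pivot 7 → sign +
step 1: pivot -2 → sign −
step 2: pivot -2/7 → sign −
step 3: pivot -1/2 → sign −
step 4: pivot 2 → sign +
signature = (2, 3, 0)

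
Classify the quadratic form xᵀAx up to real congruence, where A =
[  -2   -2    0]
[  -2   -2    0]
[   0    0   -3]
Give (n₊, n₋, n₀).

Answer: (0, 2, 1)

Derivation:
step 0: pivot -2 → sign −
step 1: pivot -3 → sign −
step 2: row/col 2 already zero → sign 0
signature = (0, 2, 1)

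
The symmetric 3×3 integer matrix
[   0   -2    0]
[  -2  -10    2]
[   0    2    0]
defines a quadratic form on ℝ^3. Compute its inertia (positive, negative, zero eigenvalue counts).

Answer: (1, 1, 1)

Derivation:
step 0: pivot -10 → sign −
step 1: pivot 2/5 → sign +
step 2: row/col 2 already zero → sign 0
signature = (1, 1, 1)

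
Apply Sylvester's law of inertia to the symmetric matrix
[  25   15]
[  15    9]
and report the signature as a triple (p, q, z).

step 0: pivot 25 → sign +
step 1: row/col 1 already zero → sign 0
signature = (1, 0, 1)

Answer: (1, 0, 1)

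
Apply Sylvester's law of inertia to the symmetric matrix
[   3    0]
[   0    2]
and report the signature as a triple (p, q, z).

step 0: pivot 3 → sign +
step 1: pivot 2 → sign +
signature = (2, 0, 0)

Answer: (2, 0, 0)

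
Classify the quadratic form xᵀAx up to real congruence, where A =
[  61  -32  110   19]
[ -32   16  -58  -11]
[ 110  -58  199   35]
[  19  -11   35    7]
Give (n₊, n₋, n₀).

Answer: (3, 1, 0)

Derivation:
step 0: pivot 61 → sign +
step 1: pivot -48/61 → sign −
step 2: pivot 3/4 → sign +
step 3: pivot 3/4 → sign +
signature = (3, 1, 0)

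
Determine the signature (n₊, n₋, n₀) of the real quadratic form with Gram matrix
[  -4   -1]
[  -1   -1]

step 0: pivot -4 → sign −
step 1: pivot -3/4 → sign −
signature = (0, 2, 0)

Answer: (0, 2, 0)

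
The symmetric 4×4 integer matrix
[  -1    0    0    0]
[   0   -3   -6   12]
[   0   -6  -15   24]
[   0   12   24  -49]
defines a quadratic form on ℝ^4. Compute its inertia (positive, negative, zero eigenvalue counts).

Answer: (0, 4, 0)

Derivation:
step 0: pivot -1 → sign −
step 1: pivot -3 → sign −
step 2: pivot -3 → sign −
step 3: pivot -1 → sign −
signature = (0, 4, 0)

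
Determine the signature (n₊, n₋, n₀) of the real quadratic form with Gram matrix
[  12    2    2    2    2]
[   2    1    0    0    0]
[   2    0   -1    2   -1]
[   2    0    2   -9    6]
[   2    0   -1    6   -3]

step 0: pivot 12 → sign +
step 1: pivot 2/3 → sign +
step 2: pivot -3/2 → sign −
step 3: pivot -8 → sign −
step 4: row/col 4 already zero → sign 0
signature = (2, 2, 1)

Answer: (2, 2, 1)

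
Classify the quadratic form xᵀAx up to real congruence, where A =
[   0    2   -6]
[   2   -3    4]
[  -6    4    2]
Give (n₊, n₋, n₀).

Answer: (1, 2, 0)

Derivation:
step 0: pivot -3 → sign −
step 1: pivot 4/3 → sign +
step 2: pivot -1 → sign −
signature = (1, 2, 0)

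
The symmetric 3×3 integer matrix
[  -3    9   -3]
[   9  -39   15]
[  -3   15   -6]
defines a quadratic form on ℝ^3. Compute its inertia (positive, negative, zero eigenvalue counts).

Answer: (0, 2, 1)

Derivation:
step 0: pivot -3 → sign −
step 1: pivot -12 → sign −
step 2: row/col 2 already zero → sign 0
signature = (0, 2, 1)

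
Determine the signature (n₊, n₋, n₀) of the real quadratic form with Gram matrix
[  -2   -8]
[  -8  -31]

step 0: pivot -2 → sign −
step 1: pivot 1 → sign +
signature = (1, 1, 0)

Answer: (1, 1, 0)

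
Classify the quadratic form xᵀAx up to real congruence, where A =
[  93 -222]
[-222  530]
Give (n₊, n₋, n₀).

Answer: (2, 0, 0)

Derivation:
step 0: pivot 93 → sign +
step 1: pivot 2/31 → sign +
signature = (2, 0, 0)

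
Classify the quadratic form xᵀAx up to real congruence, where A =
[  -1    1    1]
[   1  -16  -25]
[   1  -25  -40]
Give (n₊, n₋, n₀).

step 0: pivot -1 → sign −
step 1: pivot -15 → sign −
step 2: pivot -3/5 → sign −
signature = (0, 3, 0)

Answer: (0, 3, 0)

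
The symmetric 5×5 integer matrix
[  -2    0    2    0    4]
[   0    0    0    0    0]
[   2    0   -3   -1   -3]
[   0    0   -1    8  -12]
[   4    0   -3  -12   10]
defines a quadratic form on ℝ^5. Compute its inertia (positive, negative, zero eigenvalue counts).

Answer: (2, 2, 1)

Derivation:
step 0: pivot -2 → sign −
step 1: pivot -1 → sign −
step 2: pivot 9 → sign +
step 3: pivot 2/9 → sign +
step 4: row/col 4 already zero → sign 0
signature = (2, 2, 1)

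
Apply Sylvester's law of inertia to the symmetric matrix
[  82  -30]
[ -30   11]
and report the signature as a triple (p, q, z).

Answer: (2, 0, 0)

Derivation:
step 0: pivot 82 → sign +
step 1: pivot 1/41 → sign +
signature = (2, 0, 0)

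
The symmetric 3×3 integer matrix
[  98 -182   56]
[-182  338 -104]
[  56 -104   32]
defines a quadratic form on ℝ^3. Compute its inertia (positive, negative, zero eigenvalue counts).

Answer: (1, 0, 2)

Derivation:
step 0: pivot 98 → sign +
step 1: row/col 1 already zero → sign 0
step 2: row/col 2 already zero → sign 0
signature = (1, 0, 2)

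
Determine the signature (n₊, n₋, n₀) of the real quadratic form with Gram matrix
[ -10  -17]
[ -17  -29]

step 0: pivot -10 → sign −
step 1: pivot -1/10 → sign −
signature = (0, 2, 0)

Answer: (0, 2, 0)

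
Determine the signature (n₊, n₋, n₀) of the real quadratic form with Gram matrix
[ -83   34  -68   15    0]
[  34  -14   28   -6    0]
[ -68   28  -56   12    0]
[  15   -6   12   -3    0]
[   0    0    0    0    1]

step 0: pivot -83 → sign −
step 1: pivot -6/83 → sign −
step 2: pivot 1 → sign +
step 3: row/col 3 already zero → sign 0
step 4: row/col 4 already zero → sign 0
signature = (1, 2, 2)

Answer: (1, 2, 2)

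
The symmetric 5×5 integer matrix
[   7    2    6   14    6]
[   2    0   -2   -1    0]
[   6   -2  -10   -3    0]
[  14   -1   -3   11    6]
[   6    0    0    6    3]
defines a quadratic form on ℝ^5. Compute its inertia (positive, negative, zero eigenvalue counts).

step 0: pivot 7 → sign +
step 1: pivot -4/7 → sign −
step 2: pivot 9 → sign +
step 3: pivot -131/18 → sign −
step 4: pivot -3/131 → sign −
signature = (2, 3, 0)

Answer: (2, 3, 0)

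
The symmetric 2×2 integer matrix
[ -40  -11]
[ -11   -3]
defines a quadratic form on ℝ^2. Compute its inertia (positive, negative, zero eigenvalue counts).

step 0: pivot -40 → sign −
step 1: pivot 1/40 → sign +
signature = (1, 1, 0)

Answer: (1, 1, 0)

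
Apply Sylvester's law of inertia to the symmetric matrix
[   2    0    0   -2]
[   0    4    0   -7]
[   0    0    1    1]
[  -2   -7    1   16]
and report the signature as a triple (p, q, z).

step 0: pivot 2 → sign +
step 1: pivot 4 → sign +
step 2: pivot 1 → sign +
step 3: pivot 3/4 → sign +
signature = (4, 0, 0)

Answer: (4, 0, 0)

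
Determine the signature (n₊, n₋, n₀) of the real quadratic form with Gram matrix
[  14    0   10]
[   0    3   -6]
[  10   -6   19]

Answer: (2, 1, 0)

Derivation:
step 0: pivot 14 → sign +
step 1: pivot 3 → sign +
step 2: pivot -1/7 → sign −
signature = (2, 1, 0)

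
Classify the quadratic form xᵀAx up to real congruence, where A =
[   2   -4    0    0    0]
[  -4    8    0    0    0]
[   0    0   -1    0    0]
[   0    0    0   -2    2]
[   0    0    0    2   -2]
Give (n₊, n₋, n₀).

step 0: pivot 2 → sign +
step 1: pivot -1 → sign −
step 2: pivot -2 → sign −
step 3: row/col 3 already zero → sign 0
step 4: row/col 4 already zero → sign 0
signature = (1, 2, 2)

Answer: (1, 2, 2)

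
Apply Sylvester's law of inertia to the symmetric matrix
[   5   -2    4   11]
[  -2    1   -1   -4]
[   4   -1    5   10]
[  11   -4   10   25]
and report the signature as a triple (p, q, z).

step 0: pivot 5 → sign +
step 1: pivot 1/5 → sign +
step 2: row/col 2 already zero → sign 0
step 3: row/col 3 already zero → sign 0
signature = (2, 0, 2)

Answer: (2, 0, 2)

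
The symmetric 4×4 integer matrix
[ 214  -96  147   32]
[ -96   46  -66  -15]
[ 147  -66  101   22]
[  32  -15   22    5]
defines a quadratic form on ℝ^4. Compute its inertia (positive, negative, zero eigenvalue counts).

Answer: (4, 0, 0)

Derivation:
step 0: pivot 214 → sign +
step 1: pivot 314/107 → sign +
step 2: pivot 7/314 → sign +
step 3: pivot 1/14 → sign +
signature = (4, 0, 0)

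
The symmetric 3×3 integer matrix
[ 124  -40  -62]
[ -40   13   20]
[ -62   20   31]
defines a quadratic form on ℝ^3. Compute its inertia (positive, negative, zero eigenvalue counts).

Answer: (2, 0, 1)

Derivation:
step 0: pivot 124 → sign +
step 1: pivot 3/31 → sign +
step 2: row/col 2 already zero → sign 0
signature = (2, 0, 1)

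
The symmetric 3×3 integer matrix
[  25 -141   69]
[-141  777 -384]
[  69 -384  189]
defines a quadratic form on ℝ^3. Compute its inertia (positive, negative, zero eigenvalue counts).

Answer: (2, 1, 0)

Derivation:
step 0: pivot 25 → sign +
step 1: pivot -456/25 → sign −
step 2: pivot 3/152 → sign +
signature = (2, 1, 0)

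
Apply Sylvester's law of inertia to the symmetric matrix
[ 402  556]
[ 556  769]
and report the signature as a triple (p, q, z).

Answer: (2, 0, 0)

Derivation:
step 0: pivot 402 → sign +
step 1: pivot 1/201 → sign +
signature = (2, 0, 0)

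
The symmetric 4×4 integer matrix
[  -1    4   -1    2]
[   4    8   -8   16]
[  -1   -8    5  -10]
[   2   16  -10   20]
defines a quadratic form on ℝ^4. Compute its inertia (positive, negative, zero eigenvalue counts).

Answer: (1, 1, 2)

Derivation:
step 0: pivot -1 → sign −
step 1: pivot 24 → sign +
step 2: row/col 2 already zero → sign 0
step 3: row/col 3 already zero → sign 0
signature = (1, 1, 2)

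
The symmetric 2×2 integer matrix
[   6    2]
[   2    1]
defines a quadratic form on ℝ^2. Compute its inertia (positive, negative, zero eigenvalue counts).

step 0: pivot 6 → sign +
step 1: pivot 1/3 → sign +
signature = (2, 0, 0)

Answer: (2, 0, 0)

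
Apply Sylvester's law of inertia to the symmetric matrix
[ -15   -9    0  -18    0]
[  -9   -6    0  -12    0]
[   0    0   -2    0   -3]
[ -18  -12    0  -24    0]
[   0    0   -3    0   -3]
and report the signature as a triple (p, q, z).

Answer: (1, 3, 1)

Derivation:
step 0: pivot -15 → sign −
step 1: pivot -3/5 → sign −
step 2: pivot -2 → sign −
step 3: pivot 3/2 → sign +
step 4: row/col 4 already zero → sign 0
signature = (1, 3, 1)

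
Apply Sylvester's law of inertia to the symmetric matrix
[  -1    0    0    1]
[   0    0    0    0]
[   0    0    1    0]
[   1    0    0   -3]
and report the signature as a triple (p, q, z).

step 0: pivot -1 → sign −
step 1: pivot 1 → sign +
step 2: pivot -2 → sign −
step 3: row/col 3 already zero → sign 0
signature = (1, 2, 1)

Answer: (1, 2, 1)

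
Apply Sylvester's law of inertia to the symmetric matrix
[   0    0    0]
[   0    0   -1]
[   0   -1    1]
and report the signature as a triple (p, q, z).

Answer: (1, 1, 1)

Derivation:
step 0: pivot 1 → sign +
step 1: pivot -1 → sign −
step 2: row/col 2 already zero → sign 0
signature = (1, 1, 1)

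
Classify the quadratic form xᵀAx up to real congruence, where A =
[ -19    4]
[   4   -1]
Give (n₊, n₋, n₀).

step 0: pivot -19 → sign −
step 1: pivot -3/19 → sign −
signature = (0, 2, 0)

Answer: (0, 2, 0)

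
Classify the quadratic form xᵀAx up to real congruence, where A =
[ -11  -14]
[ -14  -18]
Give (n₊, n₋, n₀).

step 0: pivot -11 → sign −
step 1: pivot -2/11 → sign −
signature = (0, 2, 0)

Answer: (0, 2, 0)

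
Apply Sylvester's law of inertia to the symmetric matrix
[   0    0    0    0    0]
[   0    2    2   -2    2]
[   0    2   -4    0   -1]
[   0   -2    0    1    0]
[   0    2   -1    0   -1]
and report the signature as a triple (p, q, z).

step 0: pivot 2 → sign +
step 1: pivot -6 → sign −
step 2: pivot -1/3 → sign −
step 3: pivot 3/2 → sign +
step 4: row/col 4 already zero → sign 0
signature = (2, 2, 1)

Answer: (2, 2, 1)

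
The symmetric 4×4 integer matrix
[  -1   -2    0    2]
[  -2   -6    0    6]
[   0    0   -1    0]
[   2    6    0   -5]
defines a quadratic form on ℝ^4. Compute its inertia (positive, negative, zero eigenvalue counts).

step 0: pivot -1 → sign −
step 1: pivot -2 → sign −
step 2: pivot -1 → sign −
step 3: pivot 1 → sign +
signature = (1, 3, 0)

Answer: (1, 3, 0)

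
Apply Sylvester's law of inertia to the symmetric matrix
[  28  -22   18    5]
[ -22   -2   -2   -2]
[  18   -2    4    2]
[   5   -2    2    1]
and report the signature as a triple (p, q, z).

step 0: pivot 28 → sign +
step 1: pivot -135/7 → sign −
step 2: pivot 2/27 → sign +
step 3: pivot 3/10 → sign +
signature = (3, 1, 0)

Answer: (3, 1, 0)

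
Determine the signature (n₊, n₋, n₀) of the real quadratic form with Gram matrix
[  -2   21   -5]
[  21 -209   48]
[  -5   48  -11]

Answer: (1, 2, 0)

Derivation:
step 0: pivot -2 → sign −
step 1: pivot 23/2 → sign +
step 2: pivot -6/23 → sign −
signature = (1, 2, 0)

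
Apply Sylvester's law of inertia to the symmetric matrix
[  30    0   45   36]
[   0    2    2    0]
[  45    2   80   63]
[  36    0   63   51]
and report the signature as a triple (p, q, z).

step 0: pivot 30 → sign +
step 1: pivot 2 → sign +
step 2: pivot 21/2 → sign +
step 3: pivot 3/35 → sign +
signature = (4, 0, 0)

Answer: (4, 0, 0)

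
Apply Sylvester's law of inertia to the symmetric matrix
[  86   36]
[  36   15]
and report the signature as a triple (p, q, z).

Answer: (1, 1, 0)

Derivation:
step 0: pivot 86 → sign +
step 1: pivot -3/43 → sign −
signature = (1, 1, 0)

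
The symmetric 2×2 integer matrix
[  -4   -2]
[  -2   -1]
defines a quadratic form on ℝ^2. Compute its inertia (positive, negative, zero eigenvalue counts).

Answer: (0, 1, 1)

Derivation:
step 0: pivot -4 → sign −
step 1: row/col 1 already zero → sign 0
signature = (0, 1, 1)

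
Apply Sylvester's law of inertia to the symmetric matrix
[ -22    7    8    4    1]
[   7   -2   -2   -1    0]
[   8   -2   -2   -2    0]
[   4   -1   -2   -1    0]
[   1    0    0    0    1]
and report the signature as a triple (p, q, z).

step 0: pivot -22 → sign −
step 1: pivot 5/22 → sign +
step 2: pivot -2/5 → sign −
step 3: pivot 3 → sign +
step 4: pivot 2/3 → sign +
signature = (3, 2, 0)

Answer: (3, 2, 0)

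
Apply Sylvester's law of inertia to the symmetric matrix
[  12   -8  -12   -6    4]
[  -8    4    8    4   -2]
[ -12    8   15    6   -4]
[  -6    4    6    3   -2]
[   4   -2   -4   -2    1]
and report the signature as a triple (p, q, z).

Answer: (2, 1, 2)

Derivation:
step 0: pivot 12 → sign +
step 1: pivot -4/3 → sign −
step 2: pivot 3 → sign +
step 3: row/col 3 already zero → sign 0
step 4: row/col 4 already zero → sign 0
signature = (2, 1, 2)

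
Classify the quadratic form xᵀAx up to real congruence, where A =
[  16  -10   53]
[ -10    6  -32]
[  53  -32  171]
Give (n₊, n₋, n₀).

Answer: (2, 1, 0)

Derivation:
step 0: pivot 16 → sign +
step 1: pivot -1/4 → sign −
step 2: pivot 1/2 → sign +
signature = (2, 1, 0)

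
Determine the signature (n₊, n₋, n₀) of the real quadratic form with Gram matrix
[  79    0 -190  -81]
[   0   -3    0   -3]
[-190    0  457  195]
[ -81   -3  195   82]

Answer: (3, 1, 0)

Derivation:
step 0: pivot 79 → sign +
step 1: pivot -3 → sign −
step 2: pivot 3/79 → sign +
step 3: pivot 1 → sign +
signature = (3, 1, 0)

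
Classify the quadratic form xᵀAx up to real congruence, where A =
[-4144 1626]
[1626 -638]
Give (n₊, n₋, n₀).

step 0: pivot -4144 → sign −
step 1: pivot 1/1036 → sign +
signature = (1, 1, 0)

Answer: (1, 1, 0)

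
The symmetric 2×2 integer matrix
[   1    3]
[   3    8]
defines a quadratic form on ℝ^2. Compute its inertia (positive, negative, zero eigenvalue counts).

Answer: (1, 1, 0)

Derivation:
step 0: pivot 1 → sign +
step 1: pivot -1 → sign −
signature = (1, 1, 0)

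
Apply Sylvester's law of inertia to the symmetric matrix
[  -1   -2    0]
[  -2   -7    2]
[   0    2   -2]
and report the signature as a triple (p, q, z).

Answer: (0, 3, 0)

Derivation:
step 0: pivot -1 → sign −
step 1: pivot -3 → sign −
step 2: pivot -2/3 → sign −
signature = (0, 3, 0)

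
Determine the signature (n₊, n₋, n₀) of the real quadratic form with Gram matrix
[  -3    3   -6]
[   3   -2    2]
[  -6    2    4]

step 0: pivot -3 → sign −
step 1: pivot 1 → sign +
step 2: row/col 2 already zero → sign 0
signature = (1, 1, 1)

Answer: (1, 1, 1)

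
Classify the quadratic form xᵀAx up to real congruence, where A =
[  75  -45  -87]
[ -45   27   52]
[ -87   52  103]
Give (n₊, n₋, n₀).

step 0: pivot 75 → sign +
step 1: pivot 52/25 → sign +
step 2: pivot -1/52 → sign −
signature = (2, 1, 0)

Answer: (2, 1, 0)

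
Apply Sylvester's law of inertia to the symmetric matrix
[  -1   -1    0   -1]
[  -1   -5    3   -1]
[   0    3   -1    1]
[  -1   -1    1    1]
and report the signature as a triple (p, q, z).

step 0: pivot -1 → sign −
step 1: pivot -4 → sign −
step 2: pivot 5/4 → sign +
step 3: pivot 6/5 → sign +
signature = (2, 2, 0)

Answer: (2, 2, 0)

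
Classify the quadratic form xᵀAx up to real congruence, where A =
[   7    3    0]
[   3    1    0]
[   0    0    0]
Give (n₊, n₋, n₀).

step 0: pivot 7 → sign +
step 1: pivot -2/7 → sign −
step 2: row/col 2 already zero → sign 0
signature = (1, 1, 1)

Answer: (1, 1, 1)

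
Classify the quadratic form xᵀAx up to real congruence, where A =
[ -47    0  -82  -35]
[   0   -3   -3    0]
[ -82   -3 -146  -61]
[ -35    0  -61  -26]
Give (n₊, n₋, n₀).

Answer: (1, 2, 1)

Derivation:
step 0: pivot -47 → sign −
step 1: pivot -3 → sign −
step 2: pivot 3/47 → sign +
step 3: row/col 3 already zero → sign 0
signature = (1, 2, 1)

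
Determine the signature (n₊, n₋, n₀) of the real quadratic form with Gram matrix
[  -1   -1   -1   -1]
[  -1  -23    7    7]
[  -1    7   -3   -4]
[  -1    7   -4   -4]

step 0: pivot -1 → sign −
step 1: pivot -22 → sign −
step 2: pivot 10/11 → sign +
step 3: pivot -1/10 → sign −
signature = (1, 3, 0)

Answer: (1, 3, 0)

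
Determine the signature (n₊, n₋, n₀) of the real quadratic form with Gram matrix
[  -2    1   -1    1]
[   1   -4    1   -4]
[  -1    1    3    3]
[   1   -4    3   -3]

Answer: (1, 3, 0)

Derivation:
step 0: pivot -2 → sign −
step 1: pivot -7/2 → sign −
step 2: pivot 25/7 → sign +
step 3: pivot -3/25 → sign −
signature = (1, 3, 0)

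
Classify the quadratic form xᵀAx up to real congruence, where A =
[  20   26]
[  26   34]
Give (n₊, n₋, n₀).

Answer: (2, 0, 0)

Derivation:
step 0: pivot 20 → sign +
step 1: pivot 1/5 → sign +
signature = (2, 0, 0)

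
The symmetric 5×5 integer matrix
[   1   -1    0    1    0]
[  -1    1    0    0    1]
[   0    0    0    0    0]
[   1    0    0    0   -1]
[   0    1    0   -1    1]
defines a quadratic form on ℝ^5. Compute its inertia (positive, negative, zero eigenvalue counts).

step 0: pivot 1 → sign +
step 1: pivot -1 → sign −
step 2: pivot 1 → sign +
step 3: pivot 2 → sign +
step 4: row/col 4 already zero → sign 0
signature = (3, 1, 1)

Answer: (3, 1, 1)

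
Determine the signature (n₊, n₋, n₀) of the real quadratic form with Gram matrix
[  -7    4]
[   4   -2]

step 0: pivot -7 → sign −
step 1: pivot 2/7 → sign +
signature = (1, 1, 0)

Answer: (1, 1, 0)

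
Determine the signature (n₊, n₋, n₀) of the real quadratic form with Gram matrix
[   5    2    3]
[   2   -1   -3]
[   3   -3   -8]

Answer: (1, 1, 1)

Derivation:
step 0: pivot 5 → sign +
step 1: pivot -9/5 → sign −
step 2: row/col 2 already zero → sign 0
signature = (1, 1, 1)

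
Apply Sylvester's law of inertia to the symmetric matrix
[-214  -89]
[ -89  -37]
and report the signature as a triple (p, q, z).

step 0: pivot -214 → sign −
step 1: pivot 3/214 → sign +
signature = (1, 1, 0)

Answer: (1, 1, 0)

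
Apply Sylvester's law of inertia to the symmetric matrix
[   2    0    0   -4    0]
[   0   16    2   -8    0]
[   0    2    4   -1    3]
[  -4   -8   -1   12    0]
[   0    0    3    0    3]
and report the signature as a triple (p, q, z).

step 0: pivot 2 → sign +
step 1: pivot 16 → sign +
step 2: pivot 15/4 → sign +
step 3: pivot 3/5 → sign +
step 4: row/col 4 already zero → sign 0
signature = (4, 0, 1)

Answer: (4, 0, 1)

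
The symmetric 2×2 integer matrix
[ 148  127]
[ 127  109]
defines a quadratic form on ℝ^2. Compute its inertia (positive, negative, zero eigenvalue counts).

Answer: (2, 0, 0)

Derivation:
step 0: pivot 148 → sign +
step 1: pivot 3/148 → sign +
signature = (2, 0, 0)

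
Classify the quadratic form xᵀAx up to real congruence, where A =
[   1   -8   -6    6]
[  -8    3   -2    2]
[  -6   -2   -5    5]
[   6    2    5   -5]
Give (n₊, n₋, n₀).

Answer: (1, 2, 1)

Derivation:
step 0: pivot 1 → sign +
step 1: pivot -61 → sign −
step 2: pivot -1/61 → sign −
step 3: row/col 3 already zero → sign 0
signature = (1, 2, 1)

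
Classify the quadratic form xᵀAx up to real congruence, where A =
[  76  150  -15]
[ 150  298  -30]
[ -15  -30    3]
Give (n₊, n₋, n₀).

step 0: pivot 76 → sign +
step 1: pivot 37/19 → sign +
step 2: pivot -3/74 → sign −
signature = (2, 1, 0)

Answer: (2, 1, 0)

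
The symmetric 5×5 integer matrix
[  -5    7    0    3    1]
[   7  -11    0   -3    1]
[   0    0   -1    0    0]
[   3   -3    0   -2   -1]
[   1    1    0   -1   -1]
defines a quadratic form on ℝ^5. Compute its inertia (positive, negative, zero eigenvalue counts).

step 0: pivot -5 → sign −
step 1: pivot -6/5 → sign −
step 2: pivot -1 → sign −
step 3: pivot 1 → sign +
step 4: row/col 4 already zero → sign 0
signature = (1, 3, 1)

Answer: (1, 3, 1)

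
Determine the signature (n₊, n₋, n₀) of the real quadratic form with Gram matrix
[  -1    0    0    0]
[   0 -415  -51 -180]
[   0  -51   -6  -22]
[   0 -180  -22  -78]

Answer: (2, 2, 0)

Derivation:
step 0: pivot -1 → sign −
step 1: pivot -415 → sign −
step 2: pivot 111/415 → sign +
step 3: pivot 2/111 → sign +
signature = (2, 2, 0)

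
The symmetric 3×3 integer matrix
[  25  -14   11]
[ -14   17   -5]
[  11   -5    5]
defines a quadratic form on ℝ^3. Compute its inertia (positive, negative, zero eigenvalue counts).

step 0: pivot 25 → sign +
step 1: pivot 229/25 → sign +
step 2: pivot 3/229 → sign +
signature = (3, 0, 0)

Answer: (3, 0, 0)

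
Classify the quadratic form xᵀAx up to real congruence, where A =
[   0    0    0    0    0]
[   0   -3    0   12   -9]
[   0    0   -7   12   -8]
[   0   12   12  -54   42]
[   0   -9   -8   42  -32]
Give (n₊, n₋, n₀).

Answer: (2, 2, 1)

Derivation:
step 0: pivot -3 → sign −
step 1: pivot -7 → sign −
step 2: pivot 102/7 → sign +
step 3: pivot 1/17 → sign +
step 4: row/col 4 already zero → sign 0
signature = (2, 2, 1)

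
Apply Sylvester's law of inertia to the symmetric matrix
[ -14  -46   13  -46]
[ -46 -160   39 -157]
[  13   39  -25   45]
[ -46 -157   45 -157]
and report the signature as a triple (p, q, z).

step 0: pivot -14 → sign −
step 1: pivot -62/7 → sign −
step 2: pivot -705/62 → sign −
step 3: pivot -3/470 → sign −
signature = (0, 4, 0)

Answer: (0, 4, 0)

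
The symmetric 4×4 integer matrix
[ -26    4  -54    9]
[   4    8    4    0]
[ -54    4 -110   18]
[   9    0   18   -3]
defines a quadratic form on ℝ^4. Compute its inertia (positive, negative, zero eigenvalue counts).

step 0: pivot -26 → sign −
step 1: pivot 112/13 → sign +
step 2: pivot -3/28 → sign −
step 3: row/col 3 already zero → sign 0
signature = (1, 2, 1)

Answer: (1, 2, 1)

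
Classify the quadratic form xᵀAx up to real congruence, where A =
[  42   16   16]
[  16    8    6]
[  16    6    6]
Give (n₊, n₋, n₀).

Answer: (2, 1, 0)

Derivation:
step 0: pivot 42 → sign +
step 1: pivot 40/21 → sign +
step 2: pivot -1/10 → sign −
signature = (2, 1, 0)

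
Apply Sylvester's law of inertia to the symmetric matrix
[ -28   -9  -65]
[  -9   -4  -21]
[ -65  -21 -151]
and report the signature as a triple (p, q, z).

Answer: (0, 3, 0)

Derivation:
step 0: pivot -28 → sign −
step 1: pivot -31/28 → sign −
step 2: pivot -3/31 → sign −
signature = (0, 3, 0)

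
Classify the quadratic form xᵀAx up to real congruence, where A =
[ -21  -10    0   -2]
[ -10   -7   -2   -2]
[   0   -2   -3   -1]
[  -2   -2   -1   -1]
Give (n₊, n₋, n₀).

Answer: (0, 4, 0)

Derivation:
step 0: pivot -21 → sign −
step 1: pivot -47/21 → sign −
step 2: pivot -57/47 → sign −
step 3: pivot -6/19 → sign −
signature = (0, 4, 0)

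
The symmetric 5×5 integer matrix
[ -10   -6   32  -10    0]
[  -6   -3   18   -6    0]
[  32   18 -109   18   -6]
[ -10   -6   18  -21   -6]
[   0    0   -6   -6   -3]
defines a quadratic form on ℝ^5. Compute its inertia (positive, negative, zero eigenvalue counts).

step 0: pivot -10 → sign −
step 1: pivot 3/5 → sign +
step 2: pivot -9 → sign −
step 3: pivot 97/9 → sign +
step 4: pivot -3/97 → sign −
signature = (2, 3, 0)

Answer: (2, 3, 0)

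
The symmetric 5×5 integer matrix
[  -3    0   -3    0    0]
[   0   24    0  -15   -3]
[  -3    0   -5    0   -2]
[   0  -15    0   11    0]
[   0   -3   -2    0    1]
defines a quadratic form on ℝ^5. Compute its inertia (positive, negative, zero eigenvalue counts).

Answer: (3, 2, 0)

Derivation:
step 0: pivot -3 → sign −
step 1: pivot 24 → sign +
step 2: pivot -2 → sign −
step 3: pivot 13/8 → sign +
step 4: pivot 6/13 → sign +
signature = (3, 2, 0)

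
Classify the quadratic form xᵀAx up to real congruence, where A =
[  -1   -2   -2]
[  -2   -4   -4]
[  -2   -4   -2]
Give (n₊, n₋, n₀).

step 0: pivot -1 → sign −
step 1: pivot 2 → sign +
step 2: row/col 2 already zero → sign 0
signature = (1, 1, 1)

Answer: (1, 1, 1)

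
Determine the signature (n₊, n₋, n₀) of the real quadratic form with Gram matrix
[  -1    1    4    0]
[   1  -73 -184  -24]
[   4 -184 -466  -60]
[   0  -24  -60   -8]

Answer: (0, 2, 2)

Derivation:
step 0: pivot -1 → sign −
step 1: pivot -72 → sign −
step 2: row/col 2 already zero → sign 0
step 3: row/col 3 already zero → sign 0
signature = (0, 2, 2)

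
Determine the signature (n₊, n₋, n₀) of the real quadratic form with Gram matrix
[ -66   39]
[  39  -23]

step 0: pivot -66 → sign −
step 1: pivot 1/22 → sign +
signature = (1, 1, 0)

Answer: (1, 1, 0)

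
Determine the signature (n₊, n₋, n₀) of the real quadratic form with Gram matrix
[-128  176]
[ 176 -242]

Answer: (0, 1, 1)

Derivation:
step 0: pivot -128 → sign −
step 1: row/col 1 already zero → sign 0
signature = (0, 1, 1)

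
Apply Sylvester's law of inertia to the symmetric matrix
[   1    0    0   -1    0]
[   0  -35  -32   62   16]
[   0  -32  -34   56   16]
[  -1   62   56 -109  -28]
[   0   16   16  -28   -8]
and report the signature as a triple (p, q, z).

step 0: pivot 1 → sign +
step 1: pivot -35 → sign −
step 2: pivot -166/35 → sign −
step 3: pivot -6/83 → sign −
step 4: row/col 4 already zero → sign 0
signature = (1, 3, 1)

Answer: (1, 3, 1)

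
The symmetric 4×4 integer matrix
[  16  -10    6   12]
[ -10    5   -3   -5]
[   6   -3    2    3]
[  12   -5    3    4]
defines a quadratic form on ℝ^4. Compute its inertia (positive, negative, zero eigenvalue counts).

step 0: pivot 16 → sign +
step 1: pivot -5/4 → sign −
step 2: pivot 1/5 → sign +
step 3: row/col 3 already zero → sign 0
signature = (2, 1, 1)

Answer: (2, 1, 1)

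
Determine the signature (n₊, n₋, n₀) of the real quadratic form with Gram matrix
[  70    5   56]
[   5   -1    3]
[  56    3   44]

Answer: (1, 2, 0)

Derivation:
step 0: pivot 70 → sign +
step 1: pivot -19/14 → sign −
step 2: pivot -6/95 → sign −
signature = (1, 2, 0)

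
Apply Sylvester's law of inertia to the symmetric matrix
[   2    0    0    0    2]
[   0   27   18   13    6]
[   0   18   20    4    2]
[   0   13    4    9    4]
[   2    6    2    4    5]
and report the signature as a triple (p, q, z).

Answer: (5, 0, 0)

Derivation:
step 0: pivot 2 → sign +
step 1: pivot 27 → sign +
step 2: pivot 8 → sign +
step 3: pivot 1/54 → sign +
step 4: pivot 1 → sign +
signature = (5, 0, 0)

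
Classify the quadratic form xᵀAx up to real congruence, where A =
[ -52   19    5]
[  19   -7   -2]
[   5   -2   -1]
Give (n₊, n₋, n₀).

step 0: pivot -52 → sign −
step 1: pivot -3/52 → sign −
step 2: row/col 2 already zero → sign 0
signature = (0, 2, 1)

Answer: (0, 2, 1)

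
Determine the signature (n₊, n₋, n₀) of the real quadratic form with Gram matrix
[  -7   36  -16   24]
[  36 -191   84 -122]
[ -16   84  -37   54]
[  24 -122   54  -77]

Answer: (2, 2, 0)

Derivation:
step 0: pivot -7 → sign −
step 1: pivot -41/7 → sign −
step 2: pivot 3/41 → sign +
step 3: pivot 3 → sign +
signature = (2, 2, 0)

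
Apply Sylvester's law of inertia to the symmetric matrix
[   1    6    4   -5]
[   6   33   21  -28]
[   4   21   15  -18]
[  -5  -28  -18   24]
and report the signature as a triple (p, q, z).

step 0: pivot 1 → sign +
step 1: pivot -3 → sign −
step 2: pivot 2 → sign +
step 3: pivot 1/3 → sign +
signature = (3, 1, 0)

Answer: (3, 1, 0)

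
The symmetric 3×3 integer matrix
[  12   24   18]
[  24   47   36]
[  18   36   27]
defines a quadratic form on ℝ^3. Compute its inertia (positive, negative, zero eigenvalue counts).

step 0: pivot 12 → sign +
step 1: pivot -1 → sign −
step 2: row/col 2 already zero → sign 0
signature = (1, 1, 1)

Answer: (1, 1, 1)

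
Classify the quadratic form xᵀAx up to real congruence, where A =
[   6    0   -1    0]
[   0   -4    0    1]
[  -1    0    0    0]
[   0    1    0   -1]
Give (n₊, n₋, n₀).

Answer: (1, 3, 0)

Derivation:
step 0: pivot 6 → sign +
step 1: pivot -4 → sign −
step 2: pivot -1/6 → sign −
step 3: pivot -3/4 → sign −
signature = (1, 3, 0)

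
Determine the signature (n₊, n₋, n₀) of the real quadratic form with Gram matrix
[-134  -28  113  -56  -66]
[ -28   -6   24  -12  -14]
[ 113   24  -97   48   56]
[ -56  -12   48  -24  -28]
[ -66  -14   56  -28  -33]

step 0: pivot -134 → sign −
step 1: pivot -10/67 → sign −
step 2: pivot -7/10 → sign −
step 3: pivot -1/7 → sign −
step 4: row/col 4 already zero → sign 0
signature = (0, 4, 1)

Answer: (0, 4, 1)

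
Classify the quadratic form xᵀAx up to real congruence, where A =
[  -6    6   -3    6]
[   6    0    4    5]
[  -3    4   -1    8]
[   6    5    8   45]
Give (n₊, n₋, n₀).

Answer: (3, 1, 0)

Derivation:
step 0: pivot -6 → sign −
step 1: pivot 6 → sign +
step 2: pivot 1/3 → sign +
step 3: pivot 3/4 → sign +
signature = (3, 1, 0)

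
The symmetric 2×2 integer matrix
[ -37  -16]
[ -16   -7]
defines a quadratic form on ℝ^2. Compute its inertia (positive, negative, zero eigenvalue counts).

Answer: (0, 2, 0)

Derivation:
step 0: pivot -37 → sign −
step 1: pivot -3/37 → sign −
signature = (0, 2, 0)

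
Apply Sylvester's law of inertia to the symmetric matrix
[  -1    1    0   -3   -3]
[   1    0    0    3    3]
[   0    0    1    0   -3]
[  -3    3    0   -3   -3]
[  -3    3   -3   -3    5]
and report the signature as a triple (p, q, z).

step 0: pivot -1 → sign −
step 1: pivot 1 → sign +
step 2: pivot 1 → sign +
step 3: pivot 6 → sign +
step 4: pivot -1 → sign −
signature = (3, 2, 0)

Answer: (3, 2, 0)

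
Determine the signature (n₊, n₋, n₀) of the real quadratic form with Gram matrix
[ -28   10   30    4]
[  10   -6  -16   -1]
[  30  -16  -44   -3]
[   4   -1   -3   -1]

step 0: pivot -28 → sign −
step 1: pivot -17/7 → sign −
step 2: pivot -6/17 → sign −
step 3: row/col 3 already zero → sign 0
signature = (0, 3, 1)

Answer: (0, 3, 1)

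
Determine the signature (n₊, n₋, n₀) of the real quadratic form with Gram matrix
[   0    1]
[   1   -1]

step 0: pivot -1 → sign −
step 1: pivot 1 → sign +
signature = (1, 1, 0)

Answer: (1, 1, 0)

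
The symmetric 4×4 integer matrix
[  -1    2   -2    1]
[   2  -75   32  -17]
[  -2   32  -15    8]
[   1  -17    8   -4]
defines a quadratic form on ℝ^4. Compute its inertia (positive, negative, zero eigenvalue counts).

Answer: (1, 2, 1)

Derivation:
step 0: pivot -1 → sign −
step 1: pivot -71 → sign −
step 2: pivot 3/71 → sign +
step 3: row/col 3 already zero → sign 0
signature = (1, 2, 1)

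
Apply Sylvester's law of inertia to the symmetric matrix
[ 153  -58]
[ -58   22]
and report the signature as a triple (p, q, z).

Answer: (2, 0, 0)

Derivation:
step 0: pivot 153 → sign +
step 1: pivot 2/153 → sign +
signature = (2, 0, 0)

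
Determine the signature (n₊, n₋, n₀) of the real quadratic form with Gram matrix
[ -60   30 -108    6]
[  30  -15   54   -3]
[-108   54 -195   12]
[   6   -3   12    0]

Answer: (1, 2, 1)

Derivation:
step 0: pivot -60 → sign −
step 1: pivot -3/5 → sign −
step 2: pivot 3 → sign +
step 3: row/col 3 already zero → sign 0
signature = (1, 2, 1)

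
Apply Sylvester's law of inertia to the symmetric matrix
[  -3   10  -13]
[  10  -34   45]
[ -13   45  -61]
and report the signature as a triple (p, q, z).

Answer: (0, 3, 0)

Derivation:
step 0: pivot -3 → sign −
step 1: pivot -2/3 → sign −
step 2: pivot -1/2 → sign −
signature = (0, 3, 0)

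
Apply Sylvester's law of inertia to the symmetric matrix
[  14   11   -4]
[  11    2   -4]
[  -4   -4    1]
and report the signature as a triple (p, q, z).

step 0: pivot 14 → sign +
step 1: pivot -93/14 → sign −
step 2: pivot -1/31 → sign −
signature = (1, 2, 0)

Answer: (1, 2, 0)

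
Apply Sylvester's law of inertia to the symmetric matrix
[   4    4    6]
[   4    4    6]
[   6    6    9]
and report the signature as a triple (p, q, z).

Answer: (1, 0, 2)

Derivation:
step 0: pivot 4 → sign +
step 1: row/col 1 already zero → sign 0
step 2: row/col 2 already zero → sign 0
signature = (1, 0, 2)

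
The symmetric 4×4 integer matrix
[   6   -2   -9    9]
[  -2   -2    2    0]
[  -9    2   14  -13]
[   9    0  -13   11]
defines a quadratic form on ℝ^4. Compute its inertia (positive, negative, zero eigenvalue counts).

step 0: pivot 6 → sign +
step 1: pivot -8/3 → sign −
step 2: pivot 7/8 → sign +
step 3: pivot 3/7 → sign +
signature = (3, 1, 0)

Answer: (3, 1, 0)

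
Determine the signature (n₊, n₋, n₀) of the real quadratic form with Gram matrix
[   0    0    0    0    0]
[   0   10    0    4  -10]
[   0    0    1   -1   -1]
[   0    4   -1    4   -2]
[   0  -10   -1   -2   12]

step 0: pivot 10 → sign +
step 1: pivot 1 → sign +
step 2: pivot 7/5 → sign +
step 3: pivot 2/7 → sign +
step 4: row/col 4 already zero → sign 0
signature = (4, 0, 1)

Answer: (4, 0, 1)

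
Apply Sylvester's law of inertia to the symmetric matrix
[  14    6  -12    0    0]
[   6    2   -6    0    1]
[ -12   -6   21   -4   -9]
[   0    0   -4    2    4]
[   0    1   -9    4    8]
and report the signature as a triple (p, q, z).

Answer: (4, 1, 0)

Derivation:
step 0: pivot 14 → sign +
step 1: pivot -4/7 → sign −
step 2: pivot 12 → sign +
step 3: pivot 2/3 → sign +
step 4: pivot 3/16 → sign +
signature = (4, 1, 0)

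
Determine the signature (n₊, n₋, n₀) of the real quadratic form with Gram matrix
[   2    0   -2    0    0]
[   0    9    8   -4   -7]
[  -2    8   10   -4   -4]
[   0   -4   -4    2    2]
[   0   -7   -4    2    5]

step 0: pivot 2 → sign +
step 1: pivot 9 → sign +
step 2: pivot 8/9 → sign +
step 3: pivot -6 → sign −
step 4: row/col 4 already zero → sign 0
signature = (3, 1, 1)

Answer: (3, 1, 1)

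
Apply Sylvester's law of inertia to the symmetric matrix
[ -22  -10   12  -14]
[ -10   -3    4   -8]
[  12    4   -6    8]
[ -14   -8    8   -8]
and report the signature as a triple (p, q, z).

step 0: pivot -22 → sign −
step 1: pivot 17/11 → sign +
step 2: pivot -14/17 → sign −
step 3: pivot 6/7 → sign +
signature = (2, 2, 0)

Answer: (2, 2, 0)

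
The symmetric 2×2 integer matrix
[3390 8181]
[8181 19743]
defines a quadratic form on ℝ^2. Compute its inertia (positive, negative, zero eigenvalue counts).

step 0: pivot 3390 → sign +
step 1: pivot 3/1130 → sign +
signature = (2, 0, 0)

Answer: (2, 0, 0)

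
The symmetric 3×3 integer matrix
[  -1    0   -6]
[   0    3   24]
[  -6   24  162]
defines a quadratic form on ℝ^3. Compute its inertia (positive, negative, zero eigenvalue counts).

Answer: (2, 1, 0)

Derivation:
step 0: pivot -1 → sign −
step 1: pivot 3 → sign +
step 2: pivot 6 → sign +
signature = (2, 1, 0)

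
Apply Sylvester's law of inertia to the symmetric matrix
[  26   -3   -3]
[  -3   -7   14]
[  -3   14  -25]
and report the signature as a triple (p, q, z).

Answer: (2, 1, 0)

Derivation:
step 0: pivot 26 → sign +
step 1: pivot -191/26 → sign −
step 2: pivot 6/191 → sign +
signature = (2, 1, 0)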